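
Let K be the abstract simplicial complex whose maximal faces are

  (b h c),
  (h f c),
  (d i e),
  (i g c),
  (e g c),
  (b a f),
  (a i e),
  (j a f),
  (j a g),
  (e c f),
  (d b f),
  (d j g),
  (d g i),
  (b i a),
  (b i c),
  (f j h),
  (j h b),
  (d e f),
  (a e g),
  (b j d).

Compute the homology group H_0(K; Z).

Fix the vertex order a < b < c < d < e < f < g < h < i < j and write every simplex with vertices in increasing order. Then dim K = 2 and the simplices of K are:

  0-simplices (10): a, b, c, d, e, f, g, h, i, j
  1-simplices (30): ab, ae, af, ag, ai, aj, bc, bd, bf, bh, bi, bj, ce, cf, cg, ch, ci, de, df, dg, di, dj, ef, eg, ei, fh, fj, gi, gj, hj
  2-simplices (20): abf, abi, aeg, aei, afj, agj, bch, bci, bdf, bdj, bhj, cef, ceg, cfh, cgi, def, dei, dgi, dgj, fhj

Hence C_0 ≅ Z^10, C_1 ≅ Z^30, C_2 ≅ Z^20.

Boundary ∂_1: C_1 → C_0 maps an edge to its endpoints' difference, ∂[p,q] = q − p.
The 10×30 boundary matrix has rank 9 and Smith normal form diag(1,1,1,1,1,1,1,1,1).

Boundary ∂_2: C_2 → C_1 maps a triangle to the signed sum of its edges. For instance
  ∂abf = bf − af + ab,
  ∂fhj = hj − fj + fh.
The 30×20 boundary matrix has rank 20 and Smith normal form diag(1,1,1,1,1,1,1,1,1,1,1,1,1,1,1,1,1,1,1,2).

Computing H_k = (kernel of ∂_k) / (image of ∂_{k+1}):

  H_0: rank C_0 − rank ∂_1 = 10 − 9 = 1, and the invariant factors of ∂_1 are all 1, so H_0 ≅ Z.

H_0 = Z.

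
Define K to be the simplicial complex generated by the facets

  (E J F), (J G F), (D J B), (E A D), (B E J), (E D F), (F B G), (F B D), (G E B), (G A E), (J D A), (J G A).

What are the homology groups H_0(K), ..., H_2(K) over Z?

H_0 = Z,  H_1 = Z_2,  H_2 = 0.

Order the vertices as A < B < D < E < F < G < J. Listing each simplex with vertices in this order, K has dimension 2 with simplices:

  0-simplices (7): A, B, D, E, F, G, J
  1-simplices (18): AD, AE, AG, AJ, BD, BE, BF, BG, BJ, DE, DF, DJ, EF, EG, EJ, FG, FJ, GJ
  2-simplices (12): ADE, ADJ, AEG, AGJ, BDF, BDJ, BEG, BEJ, BFG, DEF, EFJ, FGJ

so the chain groups are C_0 ≅ Z^7, C_1 ≅ Z^18, C_2 ≅ Z^12.

The boundary map ∂_1: C_1 → C_0 maps an edge to its endpoints' difference, ∂[p,q] = q − p.
This gives a 7×18 integer matrix of rank 6; reducing to Smith normal form yields diagonal entries (1,1,1,1,1,1).

Boundary ∂_2: C_2 → C_1 sends each 2-simplex [p,q,r] to [q,r] − [p,r] + [p,q]. For instance
  ∂BEG = EG − BG + BE,
  ∂BDF = DF − BF + BD.
As a 18×12 matrix over Z this has rank 12, with invariant factors (1,1,1,1,1,1,1,1,1,1,1,2).

Computing H_k = (kernel of ∂_k) / (image of ∂_{k+1}):

  H_0: rank C_0 − rank ∂_1 = 7 − 6 = 1, and the invariant factors of ∂_1 are all 1, so H_0 ≅ Z.
  H_1: rank ker ∂_1 − rank ∂_2 = (18 − 6) − 12 = 0, and ∂_2 has invariant factor 2 > 1, so H_1 ≅ Z_2.
  H_2: rank ker ∂_2 − rank ∂_3 = (12 − 12) − 0 = 0, and there is no ∂_3, so H_2 ≅ 0.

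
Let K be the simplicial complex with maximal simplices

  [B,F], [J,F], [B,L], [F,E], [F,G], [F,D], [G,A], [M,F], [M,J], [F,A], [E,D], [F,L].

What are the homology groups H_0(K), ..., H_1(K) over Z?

H_0 = Z,  H_1 = Z^4.

Fix the vertex order A < B < D < E < F < G < J < L < M and write every simplex with vertices in increasing order. Then dim K = 1 and the simplices of K are:

  0-simplices (9): A, B, D, E, F, G, J, L, M
  1-simplices (12): AF, AG, BF, BL, DE, DF, EF, FG, FJ, FL, FM, JM

Hence C_0 ≅ Z^9, C_1 ≅ Z^12.

∂_1: C_1 → C_0 is given by ∂[p,q] = [q] − [p]. For instance
  ∂EF = F − E.
The 9×12 boundary matrix has rank 8 and Smith normal form diag(1,1,1,1,1,1,1,1).

Now H_k = ker ∂_k / im ∂_{k+1}, so:

  H_0: rank C_0 − rank ∂_1 = 9 − 8 = 1, and the invariant factors of ∂_1 are all 1, so H_0 = Z.
  H_1: rank ker ∂_1 − rank ∂_2 = (12 − 8) − 0 = 4, and there is no ∂_2, so H_1 = Z^4.

(K is a triangulation of a wedge of 4 circles.)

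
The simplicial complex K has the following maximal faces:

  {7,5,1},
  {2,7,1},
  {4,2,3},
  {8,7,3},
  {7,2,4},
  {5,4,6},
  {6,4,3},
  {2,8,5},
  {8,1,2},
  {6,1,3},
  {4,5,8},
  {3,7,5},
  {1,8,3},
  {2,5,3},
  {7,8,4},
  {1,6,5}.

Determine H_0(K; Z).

Fix the vertex order 1 < 2 < 3 < 4 < 5 < 6 < 7 < 8 and write every simplex with vertices in increasing order. Then dim K = 2 and the simplices of K are:

  0-simplices (8): [1], [2], [3], [4], [5], [6], [7], [8]
  1-simplices (24): (24 of them)
  2-simplices (16): [1,2,7], [1,2,8], [1,3,6], [1,3,8], [1,5,6], [1,5,7], [2,3,4], [2,3,5], [2,4,7], [2,5,8], [3,4,6], [3,5,7], [3,7,8], [4,5,6], [4,5,8], [4,7,8]

so the chain groups are C_0 ≅ Z^8, C_1 ≅ Z^24, C_2 ≅ Z^16.

Boundary ∂_1: C_1 → C_0 maps an edge to its endpoints' difference, ∂[p,q] = q − p. For instance
  ∂[2,7] = [7] − [2].
As a 8×24 matrix over Z this has rank 7, with invariant factors (1,1,1,1,1,1,1).

The boundary map ∂_2: C_2 → C_1 acts by ∂[p,q,r] = [q,r] − [p,r] + [p,q]. For instance
  ∂[1,5,7] = [5,7] − [1,7] + [1,5],
  ∂[3,5,7] = [5,7] − [3,7] + [3,5].
The resulting 24×16 matrix has rank 15, and its Smith normal form has invariant factors (1,1,1,1,1,1,1,1,1,1,1,1,1,1,1).

From H_k ≅ ker(∂_k) / im(∂_{k+1}) we obtain:

  H_0: rank C_0 − rank ∂_1 = 8 − 7 = 1, and the invariant factors of ∂_1 are all 1, so H_0 = Z.

H_0 = Z.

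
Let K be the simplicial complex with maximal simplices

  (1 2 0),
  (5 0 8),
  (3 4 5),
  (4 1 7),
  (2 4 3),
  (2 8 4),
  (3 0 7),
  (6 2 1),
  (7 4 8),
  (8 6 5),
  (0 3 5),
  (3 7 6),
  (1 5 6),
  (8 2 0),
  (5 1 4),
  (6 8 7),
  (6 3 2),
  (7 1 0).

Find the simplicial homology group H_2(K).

Order the vertices as 0 < 1 < 2 < 3 < 4 < 5 < 6 < 7 < 8. Listing each simplex with vertices in this order, K has dimension 2 with simplices:

  0-simplices (9): [0], [1], [2], [3], [4], [5], [6], [7], [8]
  1-simplices (27): (27 of them)
  2-simplices (18): [0,1,2], [0,1,7], [0,2,8], [0,3,5], [0,3,7], [0,5,8], [1,2,6], [1,4,5], [1,4,7], [1,5,6], [2,3,4], [2,3,6], [2,4,8], [3,4,5], [3,6,7], [4,7,8], [5,6,8], [6,7,8]

giving chain groups C_0 ≅ Z^9, C_1 ≅ Z^27, C_2 ≅ Z^18.

The boundary map ∂_1: C_1 → C_0 is given by ∂[p,q] = [q] − [p].
This gives a 9×27 integer matrix of rank 8; reducing to Smith normal form yields diagonal entries (1,1,1,1,1,1,1,1).

The boundary map ∂_2: C_2 → C_1 maps a triangle to the signed sum of its edges. For instance
  ∂[4,7,8] = [7,8] − [4,8] + [4,7],
  ∂[2,3,4] = [3,4] − [2,4] + [2,3].
As a 27×18 matrix over Z this has rank 17, with invariant factors (1,1,1,1,1,1,1,1,1,1,1,1,1,1,1,1,1).

From H_k ≅ ker(∂_k) / im(∂_{k+1}) we obtain:

  H_2: rank ker ∂_2 − rank ∂_3 = (18 − 17) − 0 = 1, and there is no ∂_3, so H_2 = Z.

H_2 ≅ Z.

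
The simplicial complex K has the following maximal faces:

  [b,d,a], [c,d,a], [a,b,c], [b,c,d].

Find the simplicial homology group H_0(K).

Take the total order a < b < c < d on the vertex set. Then K (dimension 2) consists of the simplices:

  0-simplices (4): a, b, c, d
  1-simplices (6): ab, ac, ad, bc, bd, cd
  2-simplices (4): abc, abd, acd, bcd

giving chain groups C_0 ≅ Z^4, C_1 ≅ Z^6, C_2 ≅ Z^4.

Boundary ∂_1: C_1 → C_0 is given by ∂[p,q] = [q] − [p].
This gives a 4×6 integer matrix of rank 3; reducing to Smith normal form yields diagonal entries (1,1,1).

Boundary ∂_2: C_2 → C_1 sends each 2-simplex [p,q,r] to [q,r] − [p,r] + [p,q]. For instance
  ∂abd = bd − ad + ab,
  ∂bcd = cd − bd + bc.
The 6×4 boundary matrix has rank 3 and Smith normal form diag(1,1,1).

From H_k ≅ ker(∂_k) / im(∂_{k+1}) we obtain:

  H_0: rank C_0 − rank ∂_1 = 4 − 3 = 1, and the invariant factors of ∂_1 are all 1, so H_0 ≅ Z.

H_0 ≅ Z.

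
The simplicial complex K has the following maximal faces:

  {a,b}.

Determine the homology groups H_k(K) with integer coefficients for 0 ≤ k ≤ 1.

Take the total order a < b on the vertex set. Then K (dimension 1) consists of the simplices:

  0-simplices (2): a, b
  1-simplices (1): ab

so the chain groups are C_0 ≅ Z^2, C_1 ≅ Z^1.

Boundary ∂_1: C_1 → C_0 is given by ∂[p,q] = [q] − [p].
As a 2×1 matrix over Z this has rank 1, with invariant factors (1).

Now H_k = ker ∂_k / im ∂_{k+1}, so:

  H_0: rank C_0 − rank ∂_1 = 2 − 1 = 1, and the invariant factors of ∂_1 are all 1, so H_0 = Z.
  H_1: rank ker ∂_1 − rank ∂_2 = (1 − 1) − 0 = 0, and there is no ∂_2, so H_1 = 0.

As a check, the Euler characteristic is 2 − 1 = 1, which agrees with 1 − 0 = 1.

H_0 ≅ Z,  H_1 = 0.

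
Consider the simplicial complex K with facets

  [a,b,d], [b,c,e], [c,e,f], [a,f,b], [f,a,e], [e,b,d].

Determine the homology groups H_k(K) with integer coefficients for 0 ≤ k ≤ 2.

H_0 ≅ Z,  H_1 ≅ Z,  H_2 = 0.

Take the total order a < b < c < d < e < f on the vertex set. Then K (dimension 2) consists of the simplices:

  0-simplices (6): a, b, c, d, e, f
  1-simplices (12): ab, ad, ae, af, bc, bd, be, bf, ce, cf, de, ef
  2-simplices (6): abd, abf, aef, bce, bde, cef

so the chain groups are C_0 ≅ Z^6, C_1 ≅ Z^12, C_2 ≅ Z^6.

The boundary map ∂_1: C_1 → C_0 sends each edge [p,q] (with p < q) to q − p.
The 6×12 boundary matrix has rank 5 and Smith normal form diag(1,1,1,1,1).

Boundary ∂_2: C_2 → C_1 maps a triangle to the signed sum of its edges. For instance
  ∂cef = ef − cf + ce,
  ∂bce = ce − be + bc.
The resulting 12×6 matrix has rank 6, and its Smith normal form has invariant factors (1,1,1,1,1,1).

Reading off H_k = ker ∂_k / im ∂_{k+1}:

  H_0: rank C_0 − rank ∂_1 = 6 − 5 = 1, and the invariant factors of ∂_1 are all 1, so H_0 = Z.
  H_1: rank ker ∂_1 − rank ∂_2 = (12 − 5) − 6 = 1, and the invariant factors of ∂_2 are all 1, so H_1 = Z.
  H_2: rank ker ∂_2 − rank ∂_3 = (6 − 6) − 0 = 0, and there is no ∂_3, so H_2 = 0.

(K is a triangulation of the cylinder S^1 x I.)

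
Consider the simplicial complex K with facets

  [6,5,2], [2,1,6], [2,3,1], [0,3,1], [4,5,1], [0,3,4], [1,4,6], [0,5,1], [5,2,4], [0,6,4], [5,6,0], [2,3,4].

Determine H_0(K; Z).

Fix the vertex order 0 < 1 < 2 < 3 < 4 < 5 < 6 and write every simplex with vertices in increasing order. Then dim K = 2 and the simplices of K are:

  0-simplices (7): [0], [1], [2], [3], [4], [5], [6]
  1-simplices (18): [0,1], [0,3], [0,4], [0,5], [0,6], [1,2], [1,3], [1,4], [1,5], [1,6], [2,3], [2,4], [2,5], [2,6], [3,4], [4,5], [4,6], [5,6]
  2-simplices (12): [0,1,3], [0,1,5], [0,3,4], [0,4,6], [0,5,6], [1,2,3], [1,2,6], [1,4,5], [1,4,6], [2,3,4], [2,4,5], [2,5,6]

giving chain groups C_0 ≅ Z^7, C_1 ≅ Z^18, C_2 ≅ Z^12.

∂_1: C_1 → C_0 is given by ∂[p,q] = [q] − [p]. For instance
  ∂[1,5] = [5] − [1].
This gives a 7×18 integer matrix of rank 6; reducing to Smith normal form yields diagonal entries (1,1,1,1,1,1).

The boundary map ∂_2: C_2 → C_1 sends each 2-simplex [p,q,r] to [q,r] − [p,r] + [p,q]. For instance
  ∂[0,1,5] = [1,5] − [0,5] + [0,1],
  ∂[0,1,3] = [1,3] − [0,3] + [0,1].
As a 18×12 matrix over Z this has rank 12, with invariant factors (1,1,1,1,1,1,1,1,1,1,1,2).

From H_k ≅ ker(∂_k) / im(∂_{k+1}) we obtain:

  H_0: rank C_0 − rank ∂_1 = 7 − 6 = 1, and the invariant factors of ∂_1 are all 1, so H_0 = Z.

(K is a triangulation of the real projective plane RP^2.)

H_0 = Z.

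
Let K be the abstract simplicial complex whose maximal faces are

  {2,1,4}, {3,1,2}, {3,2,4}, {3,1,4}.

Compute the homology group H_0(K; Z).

H_0 = Z.

Fix the vertex order 1 < 2 < 3 < 4 and write every simplex with vertices in increasing order. Then dim K = 2 and the simplices of K are:

  0-simplices (4): [1], [2], [3], [4]
  1-simplices (6): [1,2], [1,3], [1,4], [2,3], [2,4], [3,4]
  2-simplices (4): [1,2,3], [1,2,4], [1,3,4], [2,3,4]

giving chain groups C_0 ≅ Z^4, C_1 ≅ Z^6, C_2 ≅ Z^4.

Boundary ∂_1: C_1 → C_0 maps an edge to its endpoints' difference, ∂[p,q] = q − p. For instance
  ∂[2,4] = [4] − [2].
This gives a 4×6 integer matrix of rank 3; reducing to Smith normal form yields diagonal entries (1,1,1).

The boundary map ∂_2: C_2 → C_1 sends each 2-simplex [p,q,r] to [q,r] − [p,r] + [p,q]. For instance
  ∂[1,3,4] = [3,4] − [1,4] + [1,3],
  ∂[1,2,4] = [2,4] − [1,4] + [1,2].
The resulting 6×4 matrix has rank 3, and its Smith normal form has invariant factors (1,1,1).

Reading off H_k = ker ∂_k / im ∂_{k+1}:

  H_0: rank C_0 − rank ∂_1 = 4 − 3 = 1, and the invariant factors of ∂_1 are all 1, so H_0 = Z.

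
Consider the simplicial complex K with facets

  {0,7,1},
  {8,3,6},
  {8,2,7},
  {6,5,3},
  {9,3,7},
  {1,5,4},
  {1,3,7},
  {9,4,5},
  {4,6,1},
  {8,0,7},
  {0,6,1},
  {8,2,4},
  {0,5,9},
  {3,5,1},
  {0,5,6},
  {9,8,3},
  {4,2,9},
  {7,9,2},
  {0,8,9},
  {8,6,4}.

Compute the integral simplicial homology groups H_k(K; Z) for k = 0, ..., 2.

H_0 = Z,  H_1 = Z ⊕ Z_2,  H_2 = 0.

We work with the vertex ordering 0 < 1 < 2 < 3 < 4 < 5 < 6 < 7 < 8 < 9. The simplices of K, each written with vertices in increasing order, are:

  0-simplices (10): [0], [1], [2], [3], [4], [5], [6], [7], [8], [9]
  1-simplices (30): (30 of them)
  2-simplices (20): (20 of them)

Hence C_0 ≅ Z^10, C_1 ≅ Z^30, C_2 ≅ Z^20.

∂_1: C_1 → C_0 is given by ∂[p,q] = [q] − [p]. For instance
  ∂[0,1] = [1] − [0].
The 10×30 boundary matrix has rank 9 and Smith normal form diag(1,1,1,1,1,1,1,1,1).

Boundary ∂_2: C_2 → C_1 sends each 2-simplex [p,q,r] to [q,r] − [p,r] + [p,q]. For instance
  ∂[0,5,6] = [5,6] − [0,6] + [0,5],
  ∂[0,1,7] = [1,7] − [0,7] + [0,1].
The 30×20 boundary matrix has rank 20 and Smith normal form diag(1,1,1,1,1,1,1,1,1,1,1,1,1,1,1,1,1,1,1,2).

Now H_k = ker ∂_k / im ∂_{k+1}, so:

  H_0: rank C_0 − rank ∂_1 = 10 − 9 = 1, and the invariant factors of ∂_1 are all 1, so H_0 ≅ Z.
  H_1: rank ker ∂_1 − rank ∂_2 = (30 − 9) − 20 = 1, and ∂_2 has invariant factor 2 > 1, so H_1 ≅ Z ⊕ Z_2.
  H_2: rank ker ∂_2 − rank ∂_3 = (20 − 20) − 0 = 0, and there is no ∂_3, so H_2 ≅ 0.

As a check, the Euler characteristic is 10 − 30 + 20 = 0, which agrees with 1 − 1 + 0 = 0.
(K is a triangulation of the Klein bottle.)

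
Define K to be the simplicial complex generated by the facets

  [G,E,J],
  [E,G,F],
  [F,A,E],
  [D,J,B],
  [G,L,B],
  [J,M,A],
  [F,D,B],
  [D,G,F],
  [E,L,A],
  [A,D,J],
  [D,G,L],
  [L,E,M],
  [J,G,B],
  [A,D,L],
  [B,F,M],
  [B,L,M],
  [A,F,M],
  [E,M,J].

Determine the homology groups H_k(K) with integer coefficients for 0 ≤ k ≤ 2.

Take the total order A < B < D < E < F < G < J < L < M on the vertex set. Then K (dimension 2) consists of the simplices:

  0-simplices (9): A, B, D, E, F, G, J, L, M
  1-simplices (27): AD, AE, AF, AJ, AL, AM, BD, BF, BG, BJ, BL, BM, DF, DG, DJ, DL, EF, EG, EJ, EL, EM, FG, FM, GJ, GL, JM, LM
  2-simplices (18): ADJ, ADL, AEF, AEL, AFM, AJM, BDF, BDJ, BFM, BGJ, BGL, BLM, DFG, DGL, EFG, EGJ, EJM, ELM

giving chain groups C_0 ≅ Z^9, C_1 ≅ Z^27, C_2 ≅ Z^18.

Boundary ∂_1: C_1 → C_0 is given by ∂[p,q] = [q] − [p]. For instance
  ∂EJ = J − E.
The 9×27 boundary matrix has rank 8 and Smith normal form diag(1,1,1,1,1,1,1,1).

∂_2: C_2 → C_1 sends each 2-simplex [p,q,r] to [q,r] − [p,r] + [p,q]. For instance
  ∂AEF = EF − AF + AE,
  ∂ADL = DL − AL + AD.
This gives a 27×18 integer matrix of rank 18; reducing to Smith normal form yields diagonal entries (1,1,1,1,1,1,1,1,1,1,1,1,1,1,1,1,1,2).

From H_k ≅ ker(∂_k) / im(∂_{k+1}) we obtain:

  H_0: rank C_0 − rank ∂_1 = 9 − 8 = 1, and the invariant factors of ∂_1 are all 1, so H_0 ≅ Z.
  H_1: rank ker ∂_1 − rank ∂_2 = (27 − 8) − 18 = 1, and ∂_2 has invariant factor 2 > 1, so H_1 ≅ Z ⊕ Z/2Z.
  H_2: rank ker ∂_2 − rank ∂_3 = (18 − 18) − 0 = 0, and there is no ∂_3, so H_2 ≅ 0.

(K is a triangulation of the Klein bottle.)

H_0 ≅ Z,  H_1 ≅ Z ⊕ Z/2Z,  H_2 = 0.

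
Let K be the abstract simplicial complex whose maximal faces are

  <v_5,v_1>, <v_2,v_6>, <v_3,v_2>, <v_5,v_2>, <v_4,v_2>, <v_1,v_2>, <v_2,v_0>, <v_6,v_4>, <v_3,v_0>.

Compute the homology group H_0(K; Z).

H_0 ≅ Z.

Order the vertices as v_0 < v_1 < v_2 < v_3 < v_4 < v_5 < v_6. Listing each simplex with vertices in this order, K has dimension 1 with simplices:

  0-simplices (7): [v_0], [v_1], [v_2], [v_3], [v_4], [v_5], [v_6]
  1-simplices (9): [v_0,v_2], [v_0,v_3], [v_1,v_2], [v_1,v_5], [v_2,v_3], [v_2,v_4], [v_2,v_5], [v_2,v_6], [v_4,v_6]

so the chain groups are C_0 ≅ Z^7, C_1 ≅ Z^9.

The boundary map ∂_1: C_1 → C_0 is given by ∂[p,q] = [q] − [p]. For instance
  ∂[v_2,v_3] = [v_3] − [v_2].
The 7×9 boundary matrix has rank 6 and Smith normal form diag(1,1,1,1,1,1).

Reading off H_k = ker ∂_k / im ∂_{k+1}:

  H_0: rank C_0 − rank ∂_1 = 7 − 6 = 1, and the invariant factors of ∂_1 are all 1, so H_0 = Z.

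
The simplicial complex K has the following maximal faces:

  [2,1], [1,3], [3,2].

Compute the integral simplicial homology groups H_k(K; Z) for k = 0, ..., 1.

Fix the vertex order 1 < 2 < 3 and write every simplex with vertices in increasing order. Then dim K = 1 and the simplices of K are:

  0-simplices (3): [1], [2], [3]
  1-simplices (3): [1,2], [1,3], [2,3]

Hence C_0 ≅ Z^3, C_1 ≅ Z^3.

∂_1: C_1 → C_0 is given by ∂[p,q] = [q] − [p]. For instance
  ∂[1,2] = [2] − [1].
This gives a 3×3 integer matrix of rank 2; reducing to Smith normal form yields diagonal entries (1,1).

From H_k ≅ ker(∂_k) / im(∂_{k+1}) we obtain:

  H_0: rank C_0 − rank ∂_1 = 3 − 2 = 1, and the invariant factors of ∂_1 are all 1, so H_0 ≅ Z.
  H_1: rank ker ∂_1 − rank ∂_2 = (3 − 2) − 0 = 1, and there is no ∂_2, so H_1 ≅ Z.

H_0 ≅ Z,  H_1 ≅ Z.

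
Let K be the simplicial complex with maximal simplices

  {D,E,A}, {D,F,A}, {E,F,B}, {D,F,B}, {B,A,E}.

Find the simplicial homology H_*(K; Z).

H_0 = Z,  H_1 = Z,  H_2 = 0.

K has 5 vertices, 10 edges, 5 triangles.
rank ∂_0 = 0, rank ∂_1 = 4 ⇒ b_0 = 5 − 0 − 4 = 1; all invariant factors of ∂_1 are 1 so no torsion. So H_0 = Z.
rank ∂_1 = 4, rank ∂_2 = 5 ⇒ b_1 = 10 − 4 − 5 = 1; all invariant factors of ∂_2 are 1 so no torsion. So H_1 = Z.
rank ∂_2 = 5, rank ∂_3 = 0 ⇒ b_2 = 5 − 5 − 0 = 0. So H_2 = 0.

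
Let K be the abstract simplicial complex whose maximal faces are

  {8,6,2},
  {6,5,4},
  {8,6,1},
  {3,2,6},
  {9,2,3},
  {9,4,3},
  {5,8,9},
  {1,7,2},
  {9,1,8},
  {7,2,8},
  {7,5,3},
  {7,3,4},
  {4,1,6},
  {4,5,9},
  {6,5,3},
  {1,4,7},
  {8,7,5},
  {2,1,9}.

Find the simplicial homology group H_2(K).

H_2 ≅ 0.

We work with the vertex ordering 1 < 2 < 3 < 4 < 5 < 6 < 7 < 8 < 9. The simplices of K, each written with vertices in increasing order, are:

  0-simplices (9): [1], [2], [3], [4], [5], [6], [7], [8], [9]
  1-simplices (27): (27 of them)
  2-simplices (18): [1,2,7], [1,2,9], [1,4,6], [1,4,7], [1,6,8], [1,8,9], [2,3,6], [2,3,9], [2,6,8], [2,7,8], [3,4,7], [3,4,9], [3,5,6], [3,5,7], [4,5,6], [4,5,9], [5,7,8], [5,8,9]

so the chain groups are C_0 ≅ Z^9, C_1 ≅ Z^27, C_2 ≅ Z^18.

∂_1: C_1 → C_0 maps an edge to its endpoints' difference, ∂[p,q] = q − p.
As a 9×27 matrix over Z this has rank 8, with invariant factors (1,1,1,1,1,1,1,1).

∂_2: C_2 → C_1 sends each 2-simplex [p,q,r] to [q,r] − [p,r] + [p,q]. For instance
  ∂[5,8,9] = [8,9] − [5,9] + [5,8],
  ∂[2,3,6] = [3,6] − [2,6] + [2,3].
The resulting 27×18 matrix has rank 18, and its Smith normal form has invariant factors (1,1,1,1,1,1,1,1,1,1,1,1,1,1,1,1,1,2).

Reading off H_k = ker ∂_k / im ∂_{k+1}:

  H_2: rank ker ∂_2 − rank ∂_3 = (18 − 18) − 0 = 0, and there is no ∂_3, so H_2 = 0.

(K is a triangulation of the Klein bottle.)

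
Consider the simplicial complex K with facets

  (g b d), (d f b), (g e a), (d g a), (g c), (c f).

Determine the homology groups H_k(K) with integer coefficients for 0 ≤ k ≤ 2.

H_0 = Z,  H_1 = Z,  H_2 = 0.

Fix the vertex order a < b < c < d < e < f < g and write every simplex with vertices in increasing order. Then dim K = 2 and the simplices of K are:

  0-simplices (7): a, b, c, d, e, f, g
  1-simplices (11): ad, ae, ag, bd, bf, bg, cf, cg, df, dg, eg
  2-simplices (4): adg, aeg, bdf, bdg

Hence C_0 ≅ Z^7, C_1 ≅ Z^11, C_2 ≅ Z^4.

∂_1: C_1 → C_0 sends each edge [p,q] (with p < q) to q − p. For instance
  ∂ag = g − a.
The 7×11 boundary matrix has rank 6 and Smith normal form diag(1,1,1,1,1,1).

The boundary map ∂_2: C_2 → C_1 maps a triangle to the signed sum of its edges. For instance
  ∂aeg = eg − ag + ae,
  ∂bdg = dg − bg + bd.
The 11×4 boundary matrix has rank 4 and Smith normal form diag(1,1,1,1).

Reading off H_k = ker ∂_k / im ∂_{k+1}:

  H_0: rank C_0 − rank ∂_1 = 7 − 6 = 1, and the invariant factors of ∂_1 are all 1, so H_0 = Z.
  H_1: rank ker ∂_1 − rank ∂_2 = (11 − 6) − 4 = 1, and the invariant factors of ∂_2 are all 1, so H_1 = Z.
  H_2: rank ker ∂_2 − rank ∂_3 = (4 − 4) − 0 = 0, and there is no ∂_3, so H_2 = 0.

As a check, the Euler characteristic is 7 − 11 + 4 = 0, which agrees with 1 − 1 + 0 = 0.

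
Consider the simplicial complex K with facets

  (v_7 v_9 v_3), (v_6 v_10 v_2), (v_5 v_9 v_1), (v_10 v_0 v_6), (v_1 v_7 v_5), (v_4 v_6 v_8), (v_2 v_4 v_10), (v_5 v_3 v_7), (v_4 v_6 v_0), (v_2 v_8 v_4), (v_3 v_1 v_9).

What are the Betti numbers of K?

b_0 = 2, b_1 = 2, b_2 = 0.

We work with the vertex ordering v_0 < v_1 < v_2 < v_3 < v_4 < v_5 < v_6 < v_7 < v_8 < v_9 < v_10. The simplices of K, each written with vertices in increasing order, are:

  0-simplices (11): [v_0], [v_1], [v_2], [v_3], [v_4], [v_5], [v_6], [v_7], [v_8], [v_9], [v_10]
  1-simplices (22): (22 of them)
  2-simplices (11): (11 of them)

so the chain groups are C_0 ≅ Z^11, C_1 ≅ Z^22, C_2 ≅ Z^11.

The boundary map ∂_1: C_1 → C_0 maps an edge to its endpoints' difference, ∂[p,q] = q − p.
As a 11×22 matrix over Z this has rank 9, with invariant factors (1,1,1,1,1,1,1,1,1).

The boundary map ∂_2: C_2 → C_1 sends each 2-simplex [p,q,r] to [q,r] − [p,r] + [p,q]. For instance
  ∂[v_0,v_4,v_6] = [v_4,v_6] − [v_0,v_6] + [v_0,v_4],
  ∂[v_3,v_5,v_7] = [v_5,v_7] − [v_3,v_7] + [v_3,v_5].
The 22×11 boundary matrix has rank 11 and Smith normal form diag(1,1,1,1,1,1,1,1,1,1,1).

Computing H_k = (kernel of ∂_k) / (image of ∂_{k+1}):

  H_0: rank C_0 − rank ∂_1 = 11 − 9 = 2, and the invariant factors of ∂_1 are all 1, so H_0 = Z^2.
  H_1: rank ker ∂_1 − rank ∂_2 = (22 − 9) − 11 = 2, and the invariant factors of ∂_2 are all 1, so H_1 = Z^2.
  H_2: rank ker ∂_2 − rank ∂_3 = (11 − 11) − 0 = 0, and there is no ∂_3, so H_2 = 0.

As a check, the Euler characteristic is 11 − 22 + 11 = 0, which agrees with 2 − 2 + 0 = 0.

Hence the Betti numbers are b_0 = 2, b_1 = 2, b_2 = 0.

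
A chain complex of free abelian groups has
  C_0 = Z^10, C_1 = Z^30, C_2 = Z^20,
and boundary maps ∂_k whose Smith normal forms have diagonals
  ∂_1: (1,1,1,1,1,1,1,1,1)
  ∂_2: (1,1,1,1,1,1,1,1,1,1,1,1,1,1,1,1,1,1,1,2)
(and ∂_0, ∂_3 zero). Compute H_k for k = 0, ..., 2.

H_0: b_0 = 10 − 0 − 9 = 1; torsion from ∂_1 factors > 1: none. So H_0 = Z.
H_1: b_1 = 30 − 9 − 20 = 1; torsion from ∂_2 factors > 1: [2]. So H_1 = Z ⊕ Z/2Z.
H_2: b_2 = 20 − 20 − 0 = 0; torsion from ∂_3 factors > 1: none. So H_2 = 0.

H_0 = Z,  H_1 = Z ⊕ Z/2Z,  H_2 = 0.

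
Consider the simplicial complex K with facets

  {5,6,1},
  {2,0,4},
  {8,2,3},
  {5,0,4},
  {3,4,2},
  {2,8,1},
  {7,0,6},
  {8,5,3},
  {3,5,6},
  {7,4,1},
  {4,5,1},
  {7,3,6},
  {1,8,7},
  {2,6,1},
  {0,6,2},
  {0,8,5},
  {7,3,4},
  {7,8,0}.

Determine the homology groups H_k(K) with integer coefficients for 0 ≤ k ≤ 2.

K has 9 vertices, 27 edges, 18 triangles.
rank ∂_0 = 0, rank ∂_1 = 8 ⇒ b_0 = 9 − 0 − 8 = 1; all invariant factors of ∂_1 are 1 so no torsion. So H_0 = Z.
rank ∂_1 = 8, rank ∂_2 = 17 ⇒ b_1 = 27 − 8 − 17 = 2; all invariant factors of ∂_2 are 1 so no torsion. So H_1 = Z^2.
rank ∂_2 = 17, rank ∂_3 = 0 ⇒ b_2 = 18 − 17 − 0 = 1. So H_2 = Z.

H_0 ≅ Z,  H_1 ≅ Z^2,  H_2 ≅ Z.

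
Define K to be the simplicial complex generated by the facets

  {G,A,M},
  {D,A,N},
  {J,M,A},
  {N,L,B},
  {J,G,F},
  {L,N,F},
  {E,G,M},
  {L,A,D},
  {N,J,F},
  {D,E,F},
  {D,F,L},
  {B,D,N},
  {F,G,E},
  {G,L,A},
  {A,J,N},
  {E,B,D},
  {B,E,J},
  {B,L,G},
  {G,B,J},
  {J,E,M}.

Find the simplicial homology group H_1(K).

H_1 = Z ⊕ Z_2.

Fix the vertex order A < B < D < E < F < G < J < L < M < N and write every simplex with vertices in increasing order. Then dim K = 2 and the simplices of K are:

  0-simplices (10): A, B, D, E, F, G, J, L, M, N
  1-simplices (30): AD, AG, AJ, AL, AM, AN, BD, BE, BG, BJ, BL, BN, DE, DF, DL, DN, EF, EG, EJ, EM, FG, FJ, FL, FN, GJ, GL, GM, JM, JN, LN
  2-simplices (20): ADL, ADN, AGL, AGM, AJM, AJN, BDE, BDN, BEJ, BGJ, BGL, BLN, DEF, DFL, EFG, EGM, EJM, FGJ, FJN, FLN

giving chain groups C_0 ≅ Z^10, C_1 ≅ Z^30, C_2 ≅ Z^20.

∂_1: C_1 → C_0 is given by ∂[p,q] = [q] − [p]. For instance
  ∂EJ = J − E.
The resulting 10×30 matrix has rank 9, and its Smith normal form has invariant factors (1,1,1,1,1,1,1,1,1).

Boundary ∂_2: C_2 → C_1 acts by ∂[p,q,r] = [q,r] − [p,r] + [p,q]. For instance
  ∂AGL = GL − AL + AG,
  ∂AGM = GM − AM + AG.
This gives a 30×20 integer matrix of rank 20; reducing to Smith normal form yields diagonal entries (1,1,1,1,1,1,1,1,1,1,1,1,1,1,1,1,1,1,1,2).

Now H_k = ker ∂_k / im ∂_{k+1}, so:

  H_1: rank ker ∂_1 − rank ∂_2 = (30 − 9) − 20 = 1, and ∂_2 has invariant factor 2 > 1, so H_1 = Z ⊕ Z_2.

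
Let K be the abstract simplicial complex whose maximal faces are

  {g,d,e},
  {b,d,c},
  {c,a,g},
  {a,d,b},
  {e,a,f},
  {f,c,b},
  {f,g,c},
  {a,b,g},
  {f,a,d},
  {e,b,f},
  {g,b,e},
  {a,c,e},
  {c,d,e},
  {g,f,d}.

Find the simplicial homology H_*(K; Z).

Fix the vertex order a < b < c < d < e < f < g and write every simplex with vertices in increasing order. Then dim K = 2 and the simplices of K are:

  0-simplices (7): a, b, c, d, e, f, g
  1-simplices (21): ab, ac, ad, ae, af, ag, bc, bd, be, bf, bg, cd, ce, cf, cg, de, df, dg, ef, eg, fg
  2-simplices (14): abd, abg, ace, acg, adf, aef, bcd, bcf, bef, beg, cde, cfg, deg, dfg

so the chain groups are C_0 ≅ Z^7, C_1 ≅ Z^21, C_2 ≅ Z^14.

Boundary ∂_1: C_1 → C_0 is given by ∂[p,q] = [q] − [p]. For instance
  ∂de = e − d.
As a 7×21 matrix over Z this has rank 6, with invariant factors (1,1,1,1,1,1).

Boundary ∂_2: C_2 → C_1 acts by ∂[p,q,r] = [q,r] − [p,r] + [p,q]. For instance
  ∂ace = ce − ae + ac,
  ∂aef = ef − af + ae.
The resulting 21×14 matrix has rank 13, and its Smith normal form has invariant factors (1,1,1,1,1,1,1,1,1,1,1,1,1).

Now H_k = ker ∂_k / im ∂_{k+1}, so:

  H_0: rank C_0 − rank ∂_1 = 7 − 6 = 1, and the invariant factors of ∂_1 are all 1, so H_0 ≅ Z.
  H_1: rank ker ∂_1 − rank ∂_2 = (21 − 6) − 13 = 2, and the invariant factors of ∂_2 are all 1, so H_1 ≅ Z^2.
  H_2: rank ker ∂_2 − rank ∂_3 = (14 − 13) − 0 = 1, and there is no ∂_3, so H_2 ≅ Z.

As a check, the Euler characteristic is 7 − 21 + 14 = 0, which agrees with 1 − 2 + 1 = 0.
(K is a triangulation of the torus T^2.)

H_0 = Z,  H_1 = Z^2,  H_2 = Z.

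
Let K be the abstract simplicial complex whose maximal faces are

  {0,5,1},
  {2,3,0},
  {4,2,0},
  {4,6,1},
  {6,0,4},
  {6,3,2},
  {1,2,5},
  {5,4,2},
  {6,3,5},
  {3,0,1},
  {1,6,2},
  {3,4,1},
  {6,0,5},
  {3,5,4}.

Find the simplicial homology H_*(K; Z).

We work with the vertex ordering 0 < 1 < 2 < 3 < 4 < 5 < 6. The simplices of K, each written with vertices in increasing order, are:

  0-simplices (7): [0], [1], [2], [3], [4], [5], [6]
  1-simplices (21): [0,1], [0,2], [0,3], [0,4], [0,5], [0,6], [1,2], [1,3], [1,4], [1,5], [1,6], [2,3], [2,4], [2,5], [2,6], [3,4], [3,5], [3,6], [4,5], [4,6], [5,6]
  2-simplices (14): [0,1,3], [0,1,5], [0,2,3], [0,2,4], [0,4,6], [0,5,6], [1,2,5], [1,2,6], [1,3,4], [1,4,6], [2,3,6], [2,4,5], [3,4,5], [3,5,6]

so the chain groups are C_0 ≅ Z^7, C_1 ≅ Z^21, C_2 ≅ Z^14.

Boundary ∂_1: C_1 → C_0 maps an edge to its endpoints' difference, ∂[p,q] = q − p. For instance
  ∂[3,4] = [4] − [3].
This gives a 7×21 integer matrix of rank 6; reducing to Smith normal form yields diagonal entries (1,1,1,1,1,1).

∂_2: C_2 → C_1 maps a triangle to the signed sum of its edges. For instance
  ∂[2,4,5] = [4,5] − [2,5] + [2,4],
  ∂[3,4,5] = [4,5] − [3,5] + [3,4].
As a 21×14 matrix over Z this has rank 13, with invariant factors (1,1,1,1,1,1,1,1,1,1,1,1,1).

From H_k ≅ ker(∂_k) / im(∂_{k+1}) we obtain:

  H_0: rank C_0 − rank ∂_1 = 7 − 6 = 1, and the invariant factors of ∂_1 are all 1, so H_0 ≅ Z.
  H_1: rank ker ∂_1 − rank ∂_2 = (21 − 6) − 13 = 2, and the invariant factors of ∂_2 are all 1, so H_1 ≅ Z^2.
  H_2: rank ker ∂_2 − rank ∂_3 = (14 − 13) − 0 = 1, and there is no ∂_3, so H_2 ≅ Z.

As a check, the Euler characteristic is 7 − 21 + 14 = 0, which agrees with 1 − 2 + 1 = 0.

H_0 ≅ Z,  H_1 ≅ Z^2,  H_2 ≅ Z.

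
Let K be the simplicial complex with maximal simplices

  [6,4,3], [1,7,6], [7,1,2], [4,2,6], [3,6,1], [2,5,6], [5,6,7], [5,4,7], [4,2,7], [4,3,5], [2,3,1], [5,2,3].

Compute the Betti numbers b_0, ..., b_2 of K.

Take the total order 1 < 2 < 3 < 4 < 5 < 6 < 7 on the vertex set. Then K (dimension 2) consists of the simplices:

  0-simplices (7): [1], [2], [3], [4], [5], [6], [7]
  1-simplices (18): [1,2], [1,3], [1,6], [1,7], [2,3], [2,4], [2,5], [2,6], [2,7], [3,4], [3,5], [3,6], [4,5], [4,6], [4,7], [5,6], [5,7], [6,7]
  2-simplices (12): [1,2,3], [1,2,7], [1,3,6], [1,6,7], [2,3,5], [2,4,6], [2,4,7], [2,5,6], [3,4,5], [3,4,6], [4,5,7], [5,6,7]

so the chain groups are C_0 ≅ Z^7, C_1 ≅ Z^18, C_2 ≅ Z^12.

The boundary map ∂_1: C_1 → C_0 sends each edge [p,q] (with p < q) to q − p. For instance
  ∂[2,3] = [3] − [2].
As a 7×18 matrix over Z this has rank 6, with invariant factors (1,1,1,1,1,1).

∂_2: C_2 → C_1 maps a triangle to the signed sum of its edges. For instance
  ∂[2,4,7] = [4,7] − [2,7] + [2,4],
  ∂[2,5,6] = [5,6] − [2,6] + [2,5].
This gives a 18×12 integer matrix of rank 12; reducing to Smith normal form yields diagonal entries (1,1,1,1,1,1,1,1,1,1,1,2).

Computing H_k = (kernel of ∂_k) / (image of ∂_{k+1}):

  H_0: rank C_0 − rank ∂_1 = 7 − 6 = 1, and the invariant factors of ∂_1 are all 1, so H_0 ≅ Z.
  H_1: rank ker ∂_1 − rank ∂_2 = (18 − 6) − 12 = 0, and ∂_2 has invariant factor 2 > 1, so H_1 ≅ Z/2.
  H_2: rank ker ∂_2 − rank ∂_3 = (12 − 12) − 0 = 0, and there is no ∂_3, so H_2 ≅ 0.

(K is a triangulation of the real projective plane RP^2.)

Hence the Betti numbers are b_0 = 1, b_1 = 0, b_2 = 0.

b_0 = 1, b_1 = 0, b_2 = 0.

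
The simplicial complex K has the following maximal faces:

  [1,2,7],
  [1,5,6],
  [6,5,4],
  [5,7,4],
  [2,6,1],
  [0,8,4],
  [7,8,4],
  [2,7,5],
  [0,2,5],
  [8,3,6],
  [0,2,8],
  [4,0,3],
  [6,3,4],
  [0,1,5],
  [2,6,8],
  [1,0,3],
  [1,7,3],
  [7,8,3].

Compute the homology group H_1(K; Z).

Take the total order 0 < 1 < 2 < 3 < 4 < 5 < 6 < 7 < 8 on the vertex set. Then K (dimension 2) consists of the simplices:

  0-simplices (9): [0], [1], [2], [3], [4], [5], [6], [7], [8]
  1-simplices (27): (27 of them)
  2-simplices (18): [0,1,3], [0,1,5], [0,2,5], [0,2,8], [0,3,4], [0,4,8], [1,2,6], [1,2,7], [1,3,7], [1,5,6], [2,5,7], [2,6,8], [3,4,6], [3,6,8], [3,7,8], [4,5,6], [4,5,7], [4,7,8]

Hence C_0 ≅ Z^9, C_1 ≅ Z^27, C_2 ≅ Z^18.

The boundary map ∂_1: C_1 → C_0 is given by ∂[p,q] = [q] − [p].
The 9×27 boundary matrix has rank 8 and Smith normal form diag(1,1,1,1,1,1,1,1).

∂_2: C_2 → C_1 maps a triangle to the signed sum of its edges. For instance
  ∂[1,2,6] = [2,6] − [1,6] + [1,2],
  ∂[0,4,8] = [4,8] − [0,8] + [0,4].
The resulting 27×18 matrix has rank 18, and its Smith normal form has invariant factors (1,1,1,1,1,1,1,1,1,1,1,1,1,1,1,1,1,2).

From H_k ≅ ker(∂_k) / im(∂_{k+1}) we obtain:

  H_1: rank ker ∂_1 − rank ∂_2 = (27 − 8) − 18 = 1, and ∂_2 has invariant factor 2 > 1, so H_1 = Z ⊕ Z/2Z.

H_1 = Z ⊕ Z/2Z.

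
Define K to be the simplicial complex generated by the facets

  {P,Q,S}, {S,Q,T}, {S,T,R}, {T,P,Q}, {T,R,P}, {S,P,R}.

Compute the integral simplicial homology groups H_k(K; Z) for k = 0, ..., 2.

H_0 ≅ Z,  H_1 = 0,  H_2 ≅ Z.

Take the total order P < Q < R < S < T on the vertex set. Then K (dimension 2) consists of the simplices:

  0-simplices (5): P, Q, R, S, T
  1-simplices (9): PQ, PR, PS, PT, QS, QT, RS, RT, ST
  2-simplices (6): PQS, PQT, PRS, PRT, QST, RST

so the chain groups are C_0 ≅ Z^5, C_1 ≅ Z^9, C_2 ≅ Z^6.

The boundary map ∂_1: C_1 → C_0 is given by ∂[p,q] = [q] − [p].
As a 5×9 matrix over Z this has rank 4, with invariant factors (1,1,1,1).

∂_2: C_2 → C_1 acts by ∂[p,q,r] = [q,r] − [p,r] + [p,q]. For instance
  ∂PRT = RT − PT + PR,
  ∂RST = ST − RT + RS.
The 9×6 boundary matrix has rank 5 and Smith normal form diag(1,1,1,1,1).

From H_k ≅ ker(∂_k) / im(∂_{k+1}) we obtain:

  H_0: rank C_0 − rank ∂_1 = 5 − 4 = 1, and the invariant factors of ∂_1 are all 1, so H_0 ≅ Z.
  H_1: rank ker ∂_1 − rank ∂_2 = (9 − 4) − 5 = 0, and the invariant factors of ∂_2 are all 1, so H_1 ≅ 0.
  H_2: rank ker ∂_2 − rank ∂_3 = (6 − 5) − 0 = 1, and there is no ∂_3, so H_2 ≅ Z.

As a check, the Euler characteristic is 5 − 9 + 6 = 2, which agrees with 1 − 0 + 1 = 2.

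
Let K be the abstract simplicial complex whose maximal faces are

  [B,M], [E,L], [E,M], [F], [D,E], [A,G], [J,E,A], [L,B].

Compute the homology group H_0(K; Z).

Order the vertices as A < B < D < E < F < G < J < L < M. Listing each simplex with vertices in this order, K has dimension 2 with simplices:

  0-simplices (9): A, B, D, E, F, G, J, L, M
  1-simplices (9): AE, AG, AJ, BL, BM, DE, EJ, EL, EM
  2-simplices (1): AEJ

so the chain groups are C_0 ≅ Z^9, C_1 ≅ Z^9, C_2 ≅ Z^1.

The boundary map ∂_1: C_1 → C_0 sends each edge [p,q] (with p < q) to q − p. For instance
  ∂EL = L − E.
The resulting 9×9 matrix has rank 7, and its Smith normal form has invariant factors (1,1,1,1,1,1,1).

The boundary map ∂_2: C_2 → C_1 acts by ∂[p,q,r] = [q,r] − [p,r] + [p,q]. For instance
  ∂AEJ = EJ − AJ + AE.
As a 9×1 matrix over Z this has rank 1, with invariant factors (1).

Reading off H_k = ker ∂_k / im ∂_{k+1}:

  H_0: rank C_0 − rank ∂_1 = 9 − 7 = 2, and the invariant factors of ∂_1 are all 1, so H_0 = Z^2.

H_0 = Z^2.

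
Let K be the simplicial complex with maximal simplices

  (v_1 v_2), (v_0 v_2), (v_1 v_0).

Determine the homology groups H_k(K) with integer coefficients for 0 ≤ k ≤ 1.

Fix the vertex order v_0 < v_1 < v_2 and write every simplex with vertices in increasing order. Then dim K = 1 and the simplices of K are:

  0-simplices (3): [v_0], [v_1], [v_2]
  1-simplices (3): [v_0,v_1], [v_0,v_2], [v_1,v_2]

Hence C_0 ≅ Z^3, C_1 ≅ Z^3.

The boundary map ∂_1: C_1 → C_0 maps an edge to its endpoints' difference, ∂[p,q] = q − p. For instance
  ∂[v_0,v_2] = [v_2] − [v_0].
This gives a 3×3 integer matrix of rank 2; reducing to Smith normal form yields diagonal entries (1,1).

Computing H_k = (kernel of ∂_k) / (image of ∂_{k+1}):

  H_0: rank C_0 − rank ∂_1 = 3 − 2 = 1, and the invariant factors of ∂_1 are all 1, so H_0 ≅ Z.
  H_1: rank ker ∂_1 − rank ∂_2 = (3 − 2) − 0 = 1, and there is no ∂_2, so H_1 ≅ Z.

H_0 = Z,  H_1 = Z.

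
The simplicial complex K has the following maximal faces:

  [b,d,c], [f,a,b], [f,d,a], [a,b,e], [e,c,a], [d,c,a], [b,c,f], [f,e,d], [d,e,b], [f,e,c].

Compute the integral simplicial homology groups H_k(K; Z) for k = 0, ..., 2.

H_0 ≅ Z,  H_1 ≅ Z_2,  H_2 = 0.

Take the total order a < b < c < d < e < f on the vertex set. Then K (dimension 2) consists of the simplices:

  0-simplices (6): a, b, c, d, e, f
  1-simplices (15): ab, ac, ad, ae, af, bc, bd, be, bf, cd, ce, cf, de, df, ef
  2-simplices (10): abe, abf, acd, ace, adf, bcd, bcf, bde, cef, def

so the chain groups are C_0 ≅ Z^6, C_1 ≅ Z^15, C_2 ≅ Z^10.

∂_1: C_1 → C_0 sends each edge [p,q] (with p < q) to q − p. For instance
  ∂cf = f − c.
The 6×15 boundary matrix has rank 5 and Smith normal form diag(1,1,1,1,1).

∂_2: C_2 → C_1 sends each 2-simplex [p,q,r] to [q,r] − [p,r] + [p,q]. For instance
  ∂bcf = cf − bf + bc,
  ∂abe = be − ae + ab.
As a 15×10 matrix over Z this has rank 10, with invariant factors (1,1,1,1,1,1,1,1,1,2).

Reading off H_k = ker ∂_k / im ∂_{k+1}:

  H_0: rank C_0 − rank ∂_1 = 6 − 5 = 1, and the invariant factors of ∂_1 are all 1, so H_0 = Z.
  H_1: rank ker ∂_1 − rank ∂_2 = (15 − 5) − 10 = 0, and ∂_2 has invariant factor 2 > 1, so H_1 = Z_2.
  H_2: rank ker ∂_2 − rank ∂_3 = (10 − 10) − 0 = 0, and there is no ∂_3, so H_2 = 0.

As a check, the Euler characteristic is 6 − 15 + 10 = 1, which agrees with 1 − 0 + 0 = 1.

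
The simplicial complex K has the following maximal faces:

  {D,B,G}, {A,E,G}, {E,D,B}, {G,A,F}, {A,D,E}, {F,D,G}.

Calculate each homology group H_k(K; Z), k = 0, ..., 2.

H_0 = Z,  H_1 = Z,  H_2 = 0.

Order the vertices as A < B < D < E < F < G. Listing each simplex with vertices in this order, K has dimension 2 with simplices:

  0-simplices (6): A, B, D, E, F, G
  1-simplices (12): AD, AE, AF, AG, BD, BE, BG, DE, DF, DG, EG, FG
  2-simplices (6): ADE, AEG, AFG, BDE, BDG, DFG

Hence C_0 ≅ Z^6, C_1 ≅ Z^12, C_2 ≅ Z^6.

Boundary ∂_1: C_1 → C_0 sends each edge [p,q] (with p < q) to q − p. For instance
  ∂AF = F − A.
As a 6×12 matrix over Z this has rank 5, with invariant factors (1,1,1,1,1).

∂_2: C_2 → C_1 maps a triangle to the signed sum of its edges. For instance
  ∂BDG = DG − BG + BD,
  ∂BDE = DE − BE + BD.
The resulting 12×6 matrix has rank 6, and its Smith normal form has invariant factors (1,1,1,1,1,1).

Computing H_k = (kernel of ∂_k) / (image of ∂_{k+1}):

  H_0: rank C_0 − rank ∂_1 = 6 − 5 = 1, and the invariant factors of ∂_1 are all 1, so H_0 = Z.
  H_1: rank ker ∂_1 − rank ∂_2 = (12 − 5) − 6 = 1, and the invariant factors of ∂_2 are all 1, so H_1 = Z.
  H_2: rank ker ∂_2 − rank ∂_3 = (6 − 6) − 0 = 0, and there is no ∂_3, so H_2 = 0.

(K is a triangulation of the cylinder S^1 x I.)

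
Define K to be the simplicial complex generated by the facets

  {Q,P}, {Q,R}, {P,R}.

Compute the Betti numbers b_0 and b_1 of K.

We work with the vertex ordering P < Q < R. The simplices of K, each written with vertices in increasing order, are:

  0-simplices (3): P, Q, R
  1-simplices (3): PQ, PR, QR

Hence C_0 ≅ Z^3, C_1 ≅ Z^3.

Boundary ∂_1: C_1 → C_0 is given by ∂[p,q] = [q] − [p]. For instance
  ∂PR = R − P.
The resulting 3×3 matrix has rank 2, and its Smith normal form has invariant factors (1,1).

From H_k ≅ ker(∂_k) / im(∂_{k+1}) we obtain:

  H_0: rank C_0 − rank ∂_1 = 3 − 2 = 1, and the invariant factors of ∂_1 are all 1, so H_0 ≅ Z.
  H_1: rank ker ∂_1 − rank ∂_2 = (3 − 2) − 0 = 1, and there is no ∂_2, so H_1 ≅ Z.

(K is a triangulation of the circle S^1.)

Hence the Betti numbers are b_0 = 1, b_1 = 1.

b_0 = 1, b_1 = 1.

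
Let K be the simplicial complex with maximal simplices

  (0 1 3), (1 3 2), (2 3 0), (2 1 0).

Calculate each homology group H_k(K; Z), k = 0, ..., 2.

K has 4 vertices, 6 edges, 4 triangles.
rank ∂_0 = 0, rank ∂_1 = 3 ⇒ b_0 = 4 − 0 − 3 = 1; all invariant factors of ∂_1 are 1 so no torsion. So H_0 ≅ Z.
rank ∂_1 = 3, rank ∂_2 = 3 ⇒ b_1 = 6 − 3 − 3 = 0; all invariant factors of ∂_2 are 1 so no torsion. So H_1 ≅ 0.
rank ∂_2 = 3, rank ∂_3 = 0 ⇒ b_2 = 4 − 3 − 0 = 1. So H_2 ≅ Z.

H_0 ≅ Z,  H_1 = 0,  H_2 ≅ Z.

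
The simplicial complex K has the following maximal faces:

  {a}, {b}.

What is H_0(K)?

H_0 ≅ Z^2.

K has 2 vertices.
rank ∂_0 = 0, rank ∂_1 = 0 ⇒ b_0 = 2 − 0 − 0 = 2. So H_0 = Z^2.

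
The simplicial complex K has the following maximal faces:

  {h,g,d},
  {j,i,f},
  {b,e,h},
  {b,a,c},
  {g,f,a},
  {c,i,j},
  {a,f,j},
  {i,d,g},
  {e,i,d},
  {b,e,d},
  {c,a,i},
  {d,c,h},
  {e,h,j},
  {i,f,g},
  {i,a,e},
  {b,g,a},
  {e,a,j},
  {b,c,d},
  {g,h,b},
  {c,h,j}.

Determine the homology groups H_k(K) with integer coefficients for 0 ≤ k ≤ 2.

H_0 = Z,  H_1 = Z ⊕ Z/2,  H_2 = 0.

Take the total order a < b < c < d < e < f < g < h < i < j on the vertex set. Then K (dimension 2) consists of the simplices:

  0-simplices (10): a, b, c, d, e, f, g, h, i, j
  1-simplices (30): ab, ac, ae, af, ag, ai, aj, bc, bd, be, bg, bh, cd, ch, ci, cj, de, dg, dh, di, eh, ei, ej, fg, fi, fj, gh, gi, hj, ij
  2-simplices (20): abc, abg, aci, aei, aej, afg, afj, bcd, bde, beh, bgh, cdh, chj, cij, dei, dgh, dgi, ehj, fgi, fij

Hence C_0 ≅ Z^10, C_1 ≅ Z^30, C_2 ≅ Z^20.

Boundary ∂_1: C_1 → C_0 is given by ∂[p,q] = [q] − [p]. For instance
  ∂bh = h − b.
The 10×30 boundary matrix has rank 9 and Smith normal form diag(1,1,1,1,1,1,1,1,1).

∂_2: C_2 → C_1 acts by ∂[p,q,r] = [q,r] − [p,r] + [p,q]. For instance
  ∂aci = ci − ai + ac,
  ∂chj = hj − cj + ch.
The 30×20 boundary matrix has rank 20 and Smith normal form diag(1,1,1,1,1,1,1,1,1,1,1,1,1,1,1,1,1,1,1,2).

Now H_k = ker ∂_k / im ∂_{k+1}, so:

  H_0: rank C_0 − rank ∂_1 = 10 − 9 = 1, and the invariant factors of ∂_1 are all 1, so H_0 ≅ Z.
  H_1: rank ker ∂_1 − rank ∂_2 = (30 − 9) − 20 = 1, and ∂_2 has invariant factor 2 > 1, so H_1 ≅ Z ⊕ Z/2.
  H_2: rank ker ∂_2 − rank ∂_3 = (20 − 20) − 0 = 0, and there is no ∂_3, so H_2 ≅ 0.

As a check, the Euler characteristic is 10 − 30 + 20 = 0, which agrees with 1 − 1 + 0 = 0.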